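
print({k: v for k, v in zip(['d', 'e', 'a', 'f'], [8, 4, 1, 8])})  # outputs {'d': 8, 'e': 4, 'a': 1, 'f': 8}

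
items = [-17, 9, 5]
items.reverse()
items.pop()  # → -17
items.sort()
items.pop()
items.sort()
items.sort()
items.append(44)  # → [5, 44]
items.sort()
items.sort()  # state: [5, 44]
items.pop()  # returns 44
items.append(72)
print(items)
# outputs [5, 72]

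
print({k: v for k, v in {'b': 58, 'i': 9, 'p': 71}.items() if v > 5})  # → {'b': 58, 'i': 9, 'p': 71}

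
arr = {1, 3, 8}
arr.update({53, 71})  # {1, 3, 8, 53, 71}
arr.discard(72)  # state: {1, 3, 8, 53, 71}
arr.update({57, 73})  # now {1, 3, 8, 53, 57, 71, 73}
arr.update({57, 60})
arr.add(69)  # {1, 3, 8, 53, 57, 60, 69, 71, 73}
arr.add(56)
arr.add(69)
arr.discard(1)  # {3, 8, 53, 56, 57, 60, 69, 71, 73}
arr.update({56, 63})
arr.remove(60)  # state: {3, 8, 53, 56, 57, 63, 69, 71, 73}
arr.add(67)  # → {3, 8, 53, 56, 57, 63, 67, 69, 71, 73}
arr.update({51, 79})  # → {3, 8, 51, 53, 56, 57, 63, 67, 69, 71, 73, 79}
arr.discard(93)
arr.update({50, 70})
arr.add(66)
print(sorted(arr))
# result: [3, 8, 50, 51, 53, 56, 57, 63, 66, 67, 69, 70, 71, 73, 79]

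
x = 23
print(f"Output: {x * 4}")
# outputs Output: 92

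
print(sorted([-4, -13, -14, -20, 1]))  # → [-20, -14, -13, -4, 1]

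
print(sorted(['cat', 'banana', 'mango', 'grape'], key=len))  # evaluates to ['cat', 'mango', 'grape', 'banana']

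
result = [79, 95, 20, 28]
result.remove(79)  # [95, 20, 28]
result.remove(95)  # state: [20, 28]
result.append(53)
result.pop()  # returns 53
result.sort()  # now [20, 28]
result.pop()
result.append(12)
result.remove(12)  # [20]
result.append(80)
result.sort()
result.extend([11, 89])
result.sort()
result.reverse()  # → [89, 80, 20, 11]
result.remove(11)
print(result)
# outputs [89, 80, 20]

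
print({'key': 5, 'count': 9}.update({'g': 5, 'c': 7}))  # None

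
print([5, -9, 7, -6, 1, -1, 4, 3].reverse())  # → None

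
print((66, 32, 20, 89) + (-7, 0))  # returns (66, 32, 20, 89, -7, 0)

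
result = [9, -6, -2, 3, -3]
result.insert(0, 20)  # [20, 9, -6, -2, 3, -3]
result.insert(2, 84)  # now [20, 9, 84, -6, -2, 3, -3]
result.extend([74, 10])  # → [20, 9, 84, -6, -2, 3, -3, 74, 10]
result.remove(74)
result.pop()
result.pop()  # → -3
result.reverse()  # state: [3, -2, -6, 84, 9, 20]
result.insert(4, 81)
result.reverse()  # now [20, 9, 81, 84, -6, -2, 3]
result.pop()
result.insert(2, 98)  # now [20, 9, 98, 81, 84, -6, -2]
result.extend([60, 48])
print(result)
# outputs [20, 9, 98, 81, 84, -6, -2, 60, 48]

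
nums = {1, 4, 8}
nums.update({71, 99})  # {1, 4, 8, 71, 99}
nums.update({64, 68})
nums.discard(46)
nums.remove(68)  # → {1, 4, 8, 64, 71, 99}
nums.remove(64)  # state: {1, 4, 8, 71, 99}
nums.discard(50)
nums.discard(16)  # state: {1, 4, 8, 71, 99}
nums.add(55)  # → {1, 4, 8, 55, 71, 99}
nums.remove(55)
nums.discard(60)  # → {1, 4, 8, 71, 99}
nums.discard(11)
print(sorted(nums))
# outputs [1, 4, 8, 71, 99]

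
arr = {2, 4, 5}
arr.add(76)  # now {2, 4, 5, 76}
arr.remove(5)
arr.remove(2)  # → {4, 76}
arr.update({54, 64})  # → {4, 54, 64, 76}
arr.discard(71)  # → {4, 54, 64, 76}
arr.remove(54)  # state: {4, 64, 76}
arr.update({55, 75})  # {4, 55, 64, 75, 76}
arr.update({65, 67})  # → {4, 55, 64, 65, 67, 75, 76}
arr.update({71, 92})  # {4, 55, 64, 65, 67, 71, 75, 76, 92}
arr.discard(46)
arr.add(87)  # {4, 55, 64, 65, 67, 71, 75, 76, 87, 92}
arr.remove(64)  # {4, 55, 65, 67, 71, 75, 76, 87, 92}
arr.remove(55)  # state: {4, 65, 67, 71, 75, 76, 87, 92}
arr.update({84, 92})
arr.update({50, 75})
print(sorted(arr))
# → [4, 50, 65, 67, 71, 75, 76, 84, 87, 92]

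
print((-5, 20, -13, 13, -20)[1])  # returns 20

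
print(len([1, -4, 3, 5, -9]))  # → 5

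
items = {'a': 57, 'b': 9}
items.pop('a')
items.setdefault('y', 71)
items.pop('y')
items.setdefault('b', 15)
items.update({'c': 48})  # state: {'b': 9, 'c': 48}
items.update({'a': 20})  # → {'b': 9, 'c': 48, 'a': 20}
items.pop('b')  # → 9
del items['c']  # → {'a': 20}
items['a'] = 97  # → {'a': 97}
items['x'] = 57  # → {'a': 97, 'x': 57}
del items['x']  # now {'a': 97}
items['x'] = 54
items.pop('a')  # 97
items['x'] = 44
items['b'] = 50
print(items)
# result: {'x': 44, 'b': 50}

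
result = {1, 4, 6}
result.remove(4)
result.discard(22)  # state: {1, 6}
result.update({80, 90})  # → {1, 6, 80, 90}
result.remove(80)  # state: {1, 6, 90}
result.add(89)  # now {1, 6, 89, 90}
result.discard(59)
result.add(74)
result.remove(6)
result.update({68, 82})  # {1, 68, 74, 82, 89, 90}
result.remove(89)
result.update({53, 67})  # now {1, 53, 67, 68, 74, 82, 90}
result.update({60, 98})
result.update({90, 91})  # {1, 53, 60, 67, 68, 74, 82, 90, 91, 98}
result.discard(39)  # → {1, 53, 60, 67, 68, 74, 82, 90, 91, 98}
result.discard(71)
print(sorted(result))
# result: [1, 53, 60, 67, 68, 74, 82, 90, 91, 98]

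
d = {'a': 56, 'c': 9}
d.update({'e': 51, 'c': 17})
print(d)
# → {'a': 56, 'c': 17, 'e': 51}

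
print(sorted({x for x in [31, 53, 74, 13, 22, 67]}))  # [13, 22, 31, 53, 67, 74]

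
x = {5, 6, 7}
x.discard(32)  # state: {5, 6, 7}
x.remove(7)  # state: {5, 6}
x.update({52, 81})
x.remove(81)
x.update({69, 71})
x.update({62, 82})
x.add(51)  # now {5, 6, 51, 52, 62, 69, 71, 82}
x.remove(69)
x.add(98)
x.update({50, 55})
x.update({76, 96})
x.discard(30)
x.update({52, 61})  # {5, 6, 50, 51, 52, 55, 61, 62, 71, 76, 82, 96, 98}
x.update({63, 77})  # {5, 6, 50, 51, 52, 55, 61, 62, 63, 71, 76, 77, 82, 96, 98}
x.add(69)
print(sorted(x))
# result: [5, 6, 50, 51, 52, 55, 61, 62, 63, 69, 71, 76, 77, 82, 96, 98]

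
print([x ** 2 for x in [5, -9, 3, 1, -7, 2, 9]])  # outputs [25, 81, 9, 1, 49, 4, 81]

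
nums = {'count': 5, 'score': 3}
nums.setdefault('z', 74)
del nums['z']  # {'count': 5, 'score': 3}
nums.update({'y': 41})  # {'count': 5, 'score': 3, 'y': 41}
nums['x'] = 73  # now {'count': 5, 'score': 3, 'y': 41, 'x': 73}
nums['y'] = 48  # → {'count': 5, 'score': 3, 'y': 48, 'x': 73}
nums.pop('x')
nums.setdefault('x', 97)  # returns 97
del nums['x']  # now {'count': 5, 'score': 3, 'y': 48}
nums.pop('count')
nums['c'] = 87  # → {'score': 3, 'y': 48, 'c': 87}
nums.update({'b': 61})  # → {'score': 3, 'y': 48, 'c': 87, 'b': 61}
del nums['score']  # {'y': 48, 'c': 87, 'b': 61}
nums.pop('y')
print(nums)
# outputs {'c': 87, 'b': 61}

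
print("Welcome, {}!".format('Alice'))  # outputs Welcome, Alice!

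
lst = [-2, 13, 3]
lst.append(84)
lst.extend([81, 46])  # [-2, 13, 3, 84, 81, 46]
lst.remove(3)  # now [-2, 13, 84, 81, 46]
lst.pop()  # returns 46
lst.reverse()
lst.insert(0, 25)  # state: [25, 81, 84, 13, -2]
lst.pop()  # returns -2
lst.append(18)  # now [25, 81, 84, 13, 18]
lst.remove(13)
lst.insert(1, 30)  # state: [25, 30, 81, 84, 18]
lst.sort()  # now [18, 25, 30, 81, 84]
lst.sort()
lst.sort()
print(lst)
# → [18, 25, 30, 81, 84]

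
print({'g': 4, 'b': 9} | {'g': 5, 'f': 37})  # {'g': 5, 'b': 9, 'f': 37}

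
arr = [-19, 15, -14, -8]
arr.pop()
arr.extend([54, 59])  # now [-19, 15, -14, 54, 59]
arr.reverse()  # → [59, 54, -14, 15, -19]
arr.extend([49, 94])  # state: [59, 54, -14, 15, -19, 49, 94]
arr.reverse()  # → [94, 49, -19, 15, -14, 54, 59]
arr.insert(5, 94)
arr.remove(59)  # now [94, 49, -19, 15, -14, 94, 54]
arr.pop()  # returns 54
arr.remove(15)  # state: [94, 49, -19, -14, 94]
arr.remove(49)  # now [94, -19, -14, 94]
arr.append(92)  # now [94, -19, -14, 94, 92]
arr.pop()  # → 92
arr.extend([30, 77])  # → [94, -19, -14, 94, 30, 77]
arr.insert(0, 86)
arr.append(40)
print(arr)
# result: [86, 94, -19, -14, 94, 30, 77, 40]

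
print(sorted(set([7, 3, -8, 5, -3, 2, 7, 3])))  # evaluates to [-8, -3, 2, 3, 5, 7]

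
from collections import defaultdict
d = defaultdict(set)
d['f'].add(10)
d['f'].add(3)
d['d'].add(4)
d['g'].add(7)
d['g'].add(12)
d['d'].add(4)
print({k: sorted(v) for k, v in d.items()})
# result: {'f': [3, 10], 'd': [4], 'g': [7, 12]}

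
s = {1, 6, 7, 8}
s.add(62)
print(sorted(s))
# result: [1, 6, 7, 8, 62]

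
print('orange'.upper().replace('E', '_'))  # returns ORANG_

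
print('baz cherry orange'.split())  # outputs ['baz', 'cherry', 'orange']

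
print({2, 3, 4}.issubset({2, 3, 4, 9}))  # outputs True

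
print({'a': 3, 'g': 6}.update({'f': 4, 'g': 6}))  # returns None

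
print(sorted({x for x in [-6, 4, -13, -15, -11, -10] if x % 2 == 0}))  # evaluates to [-10, -6, 4]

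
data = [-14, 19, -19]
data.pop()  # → -19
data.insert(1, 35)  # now [-14, 35, 19]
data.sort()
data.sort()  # [-14, 19, 35]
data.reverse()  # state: [35, 19, -14]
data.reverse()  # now [-14, 19, 35]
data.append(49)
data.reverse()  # [49, 35, 19, -14]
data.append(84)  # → [49, 35, 19, -14, 84]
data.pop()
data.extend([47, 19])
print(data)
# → [49, 35, 19, -14, 47, 19]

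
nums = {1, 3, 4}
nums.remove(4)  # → {1, 3}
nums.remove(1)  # {3}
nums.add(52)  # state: {3, 52}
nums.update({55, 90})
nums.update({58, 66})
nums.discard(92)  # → {3, 52, 55, 58, 66, 90}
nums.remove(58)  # {3, 52, 55, 66, 90}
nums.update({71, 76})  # {3, 52, 55, 66, 71, 76, 90}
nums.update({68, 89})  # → {3, 52, 55, 66, 68, 71, 76, 89, 90}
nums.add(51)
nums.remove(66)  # {3, 51, 52, 55, 68, 71, 76, 89, 90}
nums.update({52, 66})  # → {3, 51, 52, 55, 66, 68, 71, 76, 89, 90}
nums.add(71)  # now {3, 51, 52, 55, 66, 68, 71, 76, 89, 90}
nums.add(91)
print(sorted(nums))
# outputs [3, 51, 52, 55, 66, 68, 71, 76, 89, 90, 91]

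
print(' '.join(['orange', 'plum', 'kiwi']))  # orange plum kiwi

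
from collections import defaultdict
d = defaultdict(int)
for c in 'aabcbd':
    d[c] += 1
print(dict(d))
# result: {'a': 2, 'b': 2, 'c': 1, 'd': 1}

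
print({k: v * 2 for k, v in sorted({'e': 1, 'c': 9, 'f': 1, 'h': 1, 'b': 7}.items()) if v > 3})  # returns {'b': 14, 'c': 18}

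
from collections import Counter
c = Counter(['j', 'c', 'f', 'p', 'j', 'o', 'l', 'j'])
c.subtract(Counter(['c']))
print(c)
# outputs Counter({'j': 3, 'f': 1, 'p': 1, 'o': 1, 'l': 1, 'c': 0})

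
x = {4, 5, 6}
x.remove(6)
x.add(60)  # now {4, 5, 60}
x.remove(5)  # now {4, 60}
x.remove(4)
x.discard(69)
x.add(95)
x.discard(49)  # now {60, 95}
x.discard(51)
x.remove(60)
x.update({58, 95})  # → {58, 95}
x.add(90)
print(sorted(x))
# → [58, 90, 95]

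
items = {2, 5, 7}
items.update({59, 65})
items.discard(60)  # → {2, 5, 7, 59, 65}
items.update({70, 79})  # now {2, 5, 7, 59, 65, 70, 79}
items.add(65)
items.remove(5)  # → {2, 7, 59, 65, 70, 79}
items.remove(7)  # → {2, 59, 65, 70, 79}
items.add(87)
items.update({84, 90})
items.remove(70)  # {2, 59, 65, 79, 84, 87, 90}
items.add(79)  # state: {2, 59, 65, 79, 84, 87, 90}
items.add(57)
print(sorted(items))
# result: [2, 57, 59, 65, 79, 84, 87, 90]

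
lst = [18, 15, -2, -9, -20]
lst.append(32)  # [18, 15, -2, -9, -20, 32]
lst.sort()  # [-20, -9, -2, 15, 18, 32]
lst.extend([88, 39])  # [-20, -9, -2, 15, 18, 32, 88, 39]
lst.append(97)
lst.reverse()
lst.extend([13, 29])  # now [97, 39, 88, 32, 18, 15, -2, -9, -20, 13, 29]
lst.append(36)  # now [97, 39, 88, 32, 18, 15, -2, -9, -20, 13, 29, 36]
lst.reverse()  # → [36, 29, 13, -20, -9, -2, 15, 18, 32, 88, 39, 97]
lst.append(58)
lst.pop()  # 58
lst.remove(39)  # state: [36, 29, 13, -20, -9, -2, 15, 18, 32, 88, 97]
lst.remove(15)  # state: [36, 29, 13, -20, -9, -2, 18, 32, 88, 97]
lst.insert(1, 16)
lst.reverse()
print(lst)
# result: [97, 88, 32, 18, -2, -9, -20, 13, 29, 16, 36]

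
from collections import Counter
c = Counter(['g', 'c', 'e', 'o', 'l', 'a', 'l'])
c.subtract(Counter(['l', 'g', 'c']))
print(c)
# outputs Counter({'e': 1, 'o': 1, 'l': 1, 'a': 1, 'g': 0, 'c': 0})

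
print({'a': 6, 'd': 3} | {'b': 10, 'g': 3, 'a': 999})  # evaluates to {'a': 999, 'd': 3, 'b': 10, 'g': 3}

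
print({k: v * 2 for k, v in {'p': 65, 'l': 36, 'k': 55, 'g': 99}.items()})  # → {'p': 130, 'l': 72, 'k': 110, 'g': 198}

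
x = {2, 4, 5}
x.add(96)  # {2, 4, 5, 96}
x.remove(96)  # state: {2, 4, 5}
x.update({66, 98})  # {2, 4, 5, 66, 98}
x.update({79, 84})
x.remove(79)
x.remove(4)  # {2, 5, 66, 84, 98}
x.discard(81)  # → {2, 5, 66, 84, 98}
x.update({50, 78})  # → {2, 5, 50, 66, 78, 84, 98}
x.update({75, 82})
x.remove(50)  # {2, 5, 66, 75, 78, 82, 84, 98}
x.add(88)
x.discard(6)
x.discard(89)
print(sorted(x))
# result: [2, 5, 66, 75, 78, 82, 84, 88, 98]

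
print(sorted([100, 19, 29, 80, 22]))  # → [19, 22, 29, 80, 100]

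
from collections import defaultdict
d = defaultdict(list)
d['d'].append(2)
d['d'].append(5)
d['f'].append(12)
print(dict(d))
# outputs {'d': [2, 5], 'f': [12]}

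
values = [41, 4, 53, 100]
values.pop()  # 100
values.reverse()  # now [53, 4, 41]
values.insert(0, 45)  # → [45, 53, 4, 41]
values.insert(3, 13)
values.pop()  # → 41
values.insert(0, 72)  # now [72, 45, 53, 4, 13]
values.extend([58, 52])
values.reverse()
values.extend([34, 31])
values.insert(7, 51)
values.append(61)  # [52, 58, 13, 4, 53, 45, 72, 51, 34, 31, 61]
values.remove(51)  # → [52, 58, 13, 4, 53, 45, 72, 34, 31, 61]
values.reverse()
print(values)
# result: [61, 31, 34, 72, 45, 53, 4, 13, 58, 52]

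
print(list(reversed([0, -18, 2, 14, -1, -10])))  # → [-10, -1, 14, 2, -18, 0]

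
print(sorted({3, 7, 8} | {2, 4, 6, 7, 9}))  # [2, 3, 4, 6, 7, 8, 9]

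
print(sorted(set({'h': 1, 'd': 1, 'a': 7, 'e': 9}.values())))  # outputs [1, 7, 9]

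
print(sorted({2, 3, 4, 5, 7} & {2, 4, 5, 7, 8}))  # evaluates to [2, 4, 5, 7]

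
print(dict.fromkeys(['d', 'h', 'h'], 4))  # {'d': 4, 'h': 4}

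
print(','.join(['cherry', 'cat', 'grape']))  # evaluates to cherry,cat,grape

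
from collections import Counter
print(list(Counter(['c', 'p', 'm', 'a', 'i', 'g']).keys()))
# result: ['c', 'p', 'm', 'a', 'i', 'g']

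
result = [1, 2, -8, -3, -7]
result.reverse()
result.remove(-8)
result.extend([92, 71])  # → [-7, -3, 2, 1, 92, 71]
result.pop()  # 71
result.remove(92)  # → [-7, -3, 2, 1]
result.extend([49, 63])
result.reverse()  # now [63, 49, 1, 2, -3, -7]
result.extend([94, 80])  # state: [63, 49, 1, 2, -3, -7, 94, 80]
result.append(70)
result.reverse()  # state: [70, 80, 94, -7, -3, 2, 1, 49, 63]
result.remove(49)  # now [70, 80, 94, -7, -3, 2, 1, 63]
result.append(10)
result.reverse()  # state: [10, 63, 1, 2, -3, -7, 94, 80, 70]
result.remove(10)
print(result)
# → [63, 1, 2, -3, -7, 94, 80, 70]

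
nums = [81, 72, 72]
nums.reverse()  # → [72, 72, 81]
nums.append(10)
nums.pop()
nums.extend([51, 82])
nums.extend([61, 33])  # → [72, 72, 81, 51, 82, 61, 33]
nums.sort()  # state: [33, 51, 61, 72, 72, 81, 82]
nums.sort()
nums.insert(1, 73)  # [33, 73, 51, 61, 72, 72, 81, 82]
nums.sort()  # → [33, 51, 61, 72, 72, 73, 81, 82]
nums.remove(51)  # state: [33, 61, 72, 72, 73, 81, 82]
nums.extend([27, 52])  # [33, 61, 72, 72, 73, 81, 82, 27, 52]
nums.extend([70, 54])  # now [33, 61, 72, 72, 73, 81, 82, 27, 52, 70, 54]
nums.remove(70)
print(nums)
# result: [33, 61, 72, 72, 73, 81, 82, 27, 52, 54]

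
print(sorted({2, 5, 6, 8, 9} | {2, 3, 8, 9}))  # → [2, 3, 5, 6, 8, 9]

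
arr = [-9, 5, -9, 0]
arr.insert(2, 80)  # [-9, 5, 80, -9, 0]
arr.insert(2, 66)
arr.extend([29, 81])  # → [-9, 5, 66, 80, -9, 0, 29, 81]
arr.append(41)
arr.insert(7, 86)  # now [-9, 5, 66, 80, -9, 0, 29, 86, 81, 41]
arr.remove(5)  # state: [-9, 66, 80, -9, 0, 29, 86, 81, 41]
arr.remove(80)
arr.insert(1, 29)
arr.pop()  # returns 41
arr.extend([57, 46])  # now [-9, 29, 66, -9, 0, 29, 86, 81, 57, 46]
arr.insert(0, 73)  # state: [73, -9, 29, 66, -9, 0, 29, 86, 81, 57, 46]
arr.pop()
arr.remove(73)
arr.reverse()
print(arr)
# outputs [57, 81, 86, 29, 0, -9, 66, 29, -9]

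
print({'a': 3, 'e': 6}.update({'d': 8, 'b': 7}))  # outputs None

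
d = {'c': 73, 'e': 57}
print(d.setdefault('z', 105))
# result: 105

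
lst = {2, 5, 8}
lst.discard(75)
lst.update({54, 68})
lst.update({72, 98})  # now {2, 5, 8, 54, 68, 72, 98}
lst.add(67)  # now {2, 5, 8, 54, 67, 68, 72, 98}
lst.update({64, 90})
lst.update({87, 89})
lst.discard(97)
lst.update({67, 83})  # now {2, 5, 8, 54, 64, 67, 68, 72, 83, 87, 89, 90, 98}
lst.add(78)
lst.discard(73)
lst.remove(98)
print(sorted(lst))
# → [2, 5, 8, 54, 64, 67, 68, 72, 78, 83, 87, 89, 90]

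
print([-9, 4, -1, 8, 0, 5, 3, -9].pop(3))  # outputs 8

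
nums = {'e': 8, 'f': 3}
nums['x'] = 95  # {'e': 8, 'f': 3, 'x': 95}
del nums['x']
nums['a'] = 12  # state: {'e': 8, 'f': 3, 'a': 12}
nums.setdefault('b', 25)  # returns 25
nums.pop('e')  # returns 8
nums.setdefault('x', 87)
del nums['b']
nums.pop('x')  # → 87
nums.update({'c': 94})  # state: {'f': 3, 'a': 12, 'c': 94}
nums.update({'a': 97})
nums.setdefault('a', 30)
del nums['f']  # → {'a': 97, 'c': 94}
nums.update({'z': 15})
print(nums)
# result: {'a': 97, 'c': 94, 'z': 15}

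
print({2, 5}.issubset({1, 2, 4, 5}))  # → True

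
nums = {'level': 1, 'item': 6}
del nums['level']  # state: {'item': 6}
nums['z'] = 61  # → {'item': 6, 'z': 61}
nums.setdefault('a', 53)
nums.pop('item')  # 6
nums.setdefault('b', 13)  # 13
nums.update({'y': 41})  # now {'z': 61, 'a': 53, 'b': 13, 'y': 41}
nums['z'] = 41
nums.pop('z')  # 41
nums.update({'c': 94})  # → {'a': 53, 'b': 13, 'y': 41, 'c': 94}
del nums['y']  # {'a': 53, 'b': 13, 'c': 94}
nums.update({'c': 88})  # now {'a': 53, 'b': 13, 'c': 88}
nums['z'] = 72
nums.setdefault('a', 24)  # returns 53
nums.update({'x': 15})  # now {'a': 53, 'b': 13, 'c': 88, 'z': 72, 'x': 15}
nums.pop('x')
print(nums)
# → {'a': 53, 'b': 13, 'c': 88, 'z': 72}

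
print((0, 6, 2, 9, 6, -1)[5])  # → -1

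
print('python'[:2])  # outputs py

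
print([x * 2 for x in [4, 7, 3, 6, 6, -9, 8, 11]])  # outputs [8, 14, 6, 12, 12, -18, 16, 22]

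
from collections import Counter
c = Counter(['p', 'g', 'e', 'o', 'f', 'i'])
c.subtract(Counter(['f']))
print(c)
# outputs Counter({'p': 1, 'g': 1, 'e': 1, 'o': 1, 'i': 1, 'f': 0})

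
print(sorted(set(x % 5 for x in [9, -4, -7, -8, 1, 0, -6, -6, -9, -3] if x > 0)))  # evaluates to [1, 4]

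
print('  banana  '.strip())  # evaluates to banana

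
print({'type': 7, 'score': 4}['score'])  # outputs 4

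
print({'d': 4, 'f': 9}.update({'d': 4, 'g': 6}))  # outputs None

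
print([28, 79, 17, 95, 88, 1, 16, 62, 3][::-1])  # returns [3, 62, 16, 1, 88, 95, 17, 79, 28]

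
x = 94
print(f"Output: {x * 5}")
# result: Output: 470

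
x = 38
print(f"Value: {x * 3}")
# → Value: 114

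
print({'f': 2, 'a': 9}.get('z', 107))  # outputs 107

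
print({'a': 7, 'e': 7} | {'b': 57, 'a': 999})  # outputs {'a': 999, 'e': 7, 'b': 57}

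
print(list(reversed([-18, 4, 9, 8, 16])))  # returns [16, 8, 9, 4, -18]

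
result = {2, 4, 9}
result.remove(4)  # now {2, 9}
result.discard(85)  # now {2, 9}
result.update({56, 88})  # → {2, 9, 56, 88}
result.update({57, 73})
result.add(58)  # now {2, 9, 56, 57, 58, 73, 88}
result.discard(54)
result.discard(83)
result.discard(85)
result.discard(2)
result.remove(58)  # {9, 56, 57, 73, 88}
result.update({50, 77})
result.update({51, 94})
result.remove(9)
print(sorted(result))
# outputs [50, 51, 56, 57, 73, 77, 88, 94]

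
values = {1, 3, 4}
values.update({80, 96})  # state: {1, 3, 4, 80, 96}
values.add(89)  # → {1, 3, 4, 80, 89, 96}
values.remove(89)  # {1, 3, 4, 80, 96}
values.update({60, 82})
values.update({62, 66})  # {1, 3, 4, 60, 62, 66, 80, 82, 96}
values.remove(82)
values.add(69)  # {1, 3, 4, 60, 62, 66, 69, 80, 96}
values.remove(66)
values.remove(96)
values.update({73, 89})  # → {1, 3, 4, 60, 62, 69, 73, 80, 89}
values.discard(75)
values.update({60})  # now {1, 3, 4, 60, 62, 69, 73, 80, 89}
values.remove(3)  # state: {1, 4, 60, 62, 69, 73, 80, 89}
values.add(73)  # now {1, 4, 60, 62, 69, 73, 80, 89}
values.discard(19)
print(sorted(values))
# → [1, 4, 60, 62, 69, 73, 80, 89]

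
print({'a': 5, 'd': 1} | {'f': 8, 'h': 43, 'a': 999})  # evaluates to {'a': 999, 'd': 1, 'f': 8, 'h': 43}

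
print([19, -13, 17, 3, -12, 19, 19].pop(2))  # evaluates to 17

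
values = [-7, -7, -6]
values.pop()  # -6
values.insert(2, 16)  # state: [-7, -7, 16]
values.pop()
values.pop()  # -7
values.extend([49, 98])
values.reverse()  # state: [98, 49, -7]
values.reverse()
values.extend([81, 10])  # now [-7, 49, 98, 81, 10]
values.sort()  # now [-7, 10, 49, 81, 98]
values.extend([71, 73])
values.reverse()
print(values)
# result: [73, 71, 98, 81, 49, 10, -7]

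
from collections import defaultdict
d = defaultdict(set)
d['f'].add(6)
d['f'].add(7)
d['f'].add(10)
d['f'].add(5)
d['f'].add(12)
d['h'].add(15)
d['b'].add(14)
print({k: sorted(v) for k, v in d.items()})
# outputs {'f': [5, 6, 7, 10, 12], 'h': [15], 'b': [14]}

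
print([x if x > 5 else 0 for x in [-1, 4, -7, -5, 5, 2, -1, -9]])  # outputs [0, 0, 0, 0, 0, 0, 0, 0]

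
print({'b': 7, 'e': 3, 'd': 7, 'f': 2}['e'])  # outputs 3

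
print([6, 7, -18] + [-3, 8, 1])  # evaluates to [6, 7, -18, -3, 8, 1]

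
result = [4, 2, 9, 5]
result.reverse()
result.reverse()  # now [4, 2, 9, 5]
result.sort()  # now [2, 4, 5, 9]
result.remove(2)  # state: [4, 5, 9]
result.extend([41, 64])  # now [4, 5, 9, 41, 64]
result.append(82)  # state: [4, 5, 9, 41, 64, 82]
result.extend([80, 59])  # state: [4, 5, 9, 41, 64, 82, 80, 59]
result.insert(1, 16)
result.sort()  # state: [4, 5, 9, 16, 41, 59, 64, 80, 82]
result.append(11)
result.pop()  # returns 11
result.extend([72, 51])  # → [4, 5, 9, 16, 41, 59, 64, 80, 82, 72, 51]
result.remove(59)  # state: [4, 5, 9, 16, 41, 64, 80, 82, 72, 51]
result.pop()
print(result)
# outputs [4, 5, 9, 16, 41, 64, 80, 82, 72]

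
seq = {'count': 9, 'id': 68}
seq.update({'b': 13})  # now {'count': 9, 'id': 68, 'b': 13}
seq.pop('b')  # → 13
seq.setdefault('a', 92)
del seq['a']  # {'count': 9, 'id': 68}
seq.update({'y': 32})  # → {'count': 9, 'id': 68, 'y': 32}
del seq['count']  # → {'id': 68, 'y': 32}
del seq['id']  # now {'y': 32}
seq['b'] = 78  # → {'y': 32, 'b': 78}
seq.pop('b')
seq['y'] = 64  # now {'y': 64}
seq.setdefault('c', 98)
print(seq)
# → {'y': 64, 'c': 98}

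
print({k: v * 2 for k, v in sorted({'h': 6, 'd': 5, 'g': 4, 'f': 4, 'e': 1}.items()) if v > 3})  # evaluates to {'d': 10, 'f': 8, 'g': 8, 'h': 12}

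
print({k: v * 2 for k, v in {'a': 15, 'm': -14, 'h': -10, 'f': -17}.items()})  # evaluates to {'a': 30, 'm': -28, 'h': -20, 'f': -34}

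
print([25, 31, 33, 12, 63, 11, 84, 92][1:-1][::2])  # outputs [31, 12, 11]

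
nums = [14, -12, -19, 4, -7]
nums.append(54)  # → [14, -12, -19, 4, -7, 54]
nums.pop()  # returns 54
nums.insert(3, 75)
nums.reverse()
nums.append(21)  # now [-7, 4, 75, -19, -12, 14, 21]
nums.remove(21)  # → [-7, 4, 75, -19, -12, 14]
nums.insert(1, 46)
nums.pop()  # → 14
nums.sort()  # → [-19, -12, -7, 4, 46, 75]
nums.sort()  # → [-19, -12, -7, 4, 46, 75]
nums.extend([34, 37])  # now [-19, -12, -7, 4, 46, 75, 34, 37]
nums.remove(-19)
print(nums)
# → [-12, -7, 4, 46, 75, 34, 37]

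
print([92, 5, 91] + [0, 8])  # [92, 5, 91, 0, 8]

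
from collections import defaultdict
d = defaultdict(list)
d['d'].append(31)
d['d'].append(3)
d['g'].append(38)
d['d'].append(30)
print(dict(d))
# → {'d': [31, 3, 30], 'g': [38]}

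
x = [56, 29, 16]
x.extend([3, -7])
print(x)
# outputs [56, 29, 16, 3, -7]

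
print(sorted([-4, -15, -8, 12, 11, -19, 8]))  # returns [-19, -15, -8, -4, 8, 11, 12]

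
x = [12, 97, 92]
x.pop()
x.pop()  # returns 97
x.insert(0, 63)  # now [63, 12]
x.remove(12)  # [63]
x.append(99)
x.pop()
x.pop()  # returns 63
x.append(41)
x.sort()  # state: [41]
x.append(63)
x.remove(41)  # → [63]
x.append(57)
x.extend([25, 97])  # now [63, 57, 25, 97]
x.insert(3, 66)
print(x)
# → [63, 57, 25, 66, 97]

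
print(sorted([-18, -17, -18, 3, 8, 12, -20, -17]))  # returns [-20, -18, -18, -17, -17, 3, 8, 12]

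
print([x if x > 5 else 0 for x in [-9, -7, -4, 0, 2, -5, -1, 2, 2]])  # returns [0, 0, 0, 0, 0, 0, 0, 0, 0]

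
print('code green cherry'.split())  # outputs ['code', 'green', 'cherry']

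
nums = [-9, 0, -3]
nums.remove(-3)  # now [-9, 0]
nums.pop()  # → 0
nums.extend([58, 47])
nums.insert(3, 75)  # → [-9, 58, 47, 75]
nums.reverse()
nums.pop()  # -9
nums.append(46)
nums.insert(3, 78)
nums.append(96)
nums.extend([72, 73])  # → [75, 47, 58, 78, 46, 96, 72, 73]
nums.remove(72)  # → [75, 47, 58, 78, 46, 96, 73]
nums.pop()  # 73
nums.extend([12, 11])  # [75, 47, 58, 78, 46, 96, 12, 11]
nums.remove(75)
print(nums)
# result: [47, 58, 78, 46, 96, 12, 11]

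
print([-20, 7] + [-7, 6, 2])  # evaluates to [-20, 7, -7, 6, 2]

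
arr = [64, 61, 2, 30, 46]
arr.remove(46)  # [64, 61, 2, 30]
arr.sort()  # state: [2, 30, 61, 64]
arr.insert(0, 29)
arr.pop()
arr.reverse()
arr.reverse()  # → [29, 2, 30, 61]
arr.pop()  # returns 61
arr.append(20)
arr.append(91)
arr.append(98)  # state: [29, 2, 30, 20, 91, 98]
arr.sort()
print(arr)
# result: [2, 20, 29, 30, 91, 98]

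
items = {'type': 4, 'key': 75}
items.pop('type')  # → 4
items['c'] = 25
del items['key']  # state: {'c': 25}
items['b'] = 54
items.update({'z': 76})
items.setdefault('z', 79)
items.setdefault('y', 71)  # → 71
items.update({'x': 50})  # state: {'c': 25, 'b': 54, 'z': 76, 'y': 71, 'x': 50}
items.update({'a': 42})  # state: {'c': 25, 'b': 54, 'z': 76, 'y': 71, 'x': 50, 'a': 42}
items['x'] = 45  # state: {'c': 25, 'b': 54, 'z': 76, 'y': 71, 'x': 45, 'a': 42}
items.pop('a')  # 42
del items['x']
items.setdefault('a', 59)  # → 59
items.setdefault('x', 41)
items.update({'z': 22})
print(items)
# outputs {'c': 25, 'b': 54, 'z': 22, 'y': 71, 'a': 59, 'x': 41}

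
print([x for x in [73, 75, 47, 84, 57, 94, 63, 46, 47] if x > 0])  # [73, 75, 47, 84, 57, 94, 63, 46, 47]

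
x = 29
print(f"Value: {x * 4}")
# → Value: 116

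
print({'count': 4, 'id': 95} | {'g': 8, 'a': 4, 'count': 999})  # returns {'count': 999, 'id': 95, 'g': 8, 'a': 4}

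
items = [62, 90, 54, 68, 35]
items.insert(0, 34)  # [34, 62, 90, 54, 68, 35]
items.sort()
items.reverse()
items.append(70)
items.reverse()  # [70, 34, 35, 54, 62, 68, 90]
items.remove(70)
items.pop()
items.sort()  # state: [34, 35, 54, 62, 68]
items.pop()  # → 68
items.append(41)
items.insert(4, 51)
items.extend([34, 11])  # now [34, 35, 54, 62, 51, 41, 34, 11]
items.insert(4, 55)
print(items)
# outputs [34, 35, 54, 62, 55, 51, 41, 34, 11]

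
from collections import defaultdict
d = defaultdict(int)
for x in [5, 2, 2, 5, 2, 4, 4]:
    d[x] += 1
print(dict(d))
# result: {5: 2, 2: 3, 4: 2}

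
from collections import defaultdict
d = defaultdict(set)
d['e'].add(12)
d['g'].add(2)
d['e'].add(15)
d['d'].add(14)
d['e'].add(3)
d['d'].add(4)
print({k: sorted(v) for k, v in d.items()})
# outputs {'e': [3, 12, 15], 'g': [2], 'd': [4, 14]}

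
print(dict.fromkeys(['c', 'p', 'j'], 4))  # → {'c': 4, 'p': 4, 'j': 4}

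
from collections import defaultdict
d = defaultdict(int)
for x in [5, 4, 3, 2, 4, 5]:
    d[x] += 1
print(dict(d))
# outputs {5: 2, 4: 2, 3: 1, 2: 1}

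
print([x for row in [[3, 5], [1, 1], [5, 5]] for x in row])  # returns [3, 5, 1, 1, 5, 5]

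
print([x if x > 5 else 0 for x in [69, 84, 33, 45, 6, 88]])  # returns [69, 84, 33, 45, 6, 88]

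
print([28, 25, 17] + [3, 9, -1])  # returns [28, 25, 17, 3, 9, -1]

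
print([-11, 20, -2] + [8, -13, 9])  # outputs [-11, 20, -2, 8, -13, 9]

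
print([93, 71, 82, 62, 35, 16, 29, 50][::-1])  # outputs [50, 29, 16, 35, 62, 82, 71, 93]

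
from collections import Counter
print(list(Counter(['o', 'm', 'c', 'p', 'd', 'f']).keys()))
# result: ['o', 'm', 'c', 'p', 'd', 'f']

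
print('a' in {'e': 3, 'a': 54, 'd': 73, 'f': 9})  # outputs True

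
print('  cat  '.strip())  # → cat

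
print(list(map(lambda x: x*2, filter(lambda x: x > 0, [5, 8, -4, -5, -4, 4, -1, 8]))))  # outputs [10, 16, 8, 16]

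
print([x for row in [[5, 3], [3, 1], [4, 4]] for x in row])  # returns [5, 3, 3, 1, 4, 4]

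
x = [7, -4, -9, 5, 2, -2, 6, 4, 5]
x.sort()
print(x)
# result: [-9, -4, -2, 2, 4, 5, 5, 6, 7]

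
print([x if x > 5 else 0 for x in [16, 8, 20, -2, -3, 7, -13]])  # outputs [16, 8, 20, 0, 0, 7, 0]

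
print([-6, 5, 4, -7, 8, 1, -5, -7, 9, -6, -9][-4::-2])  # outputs [-7, 1, -7, 5]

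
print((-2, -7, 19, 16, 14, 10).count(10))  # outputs 1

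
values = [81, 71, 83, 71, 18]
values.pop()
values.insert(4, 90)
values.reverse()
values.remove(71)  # [90, 83, 71, 81]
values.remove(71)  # [90, 83, 81]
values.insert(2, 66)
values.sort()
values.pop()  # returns 90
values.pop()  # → 83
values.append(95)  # [66, 81, 95]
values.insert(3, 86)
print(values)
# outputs [66, 81, 95, 86]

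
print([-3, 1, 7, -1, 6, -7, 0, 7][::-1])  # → [7, 0, -7, 6, -1, 7, 1, -3]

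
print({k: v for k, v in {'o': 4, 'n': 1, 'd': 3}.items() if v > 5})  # {}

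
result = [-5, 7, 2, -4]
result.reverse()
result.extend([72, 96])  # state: [-4, 2, 7, -5, 72, 96]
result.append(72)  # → [-4, 2, 7, -5, 72, 96, 72]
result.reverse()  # [72, 96, 72, -5, 7, 2, -4]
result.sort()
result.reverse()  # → [96, 72, 72, 7, 2, -4, -5]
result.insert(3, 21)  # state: [96, 72, 72, 21, 7, 2, -4, -5]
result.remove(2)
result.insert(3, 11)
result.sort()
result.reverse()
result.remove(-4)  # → [96, 72, 72, 21, 11, 7, -5]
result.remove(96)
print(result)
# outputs [72, 72, 21, 11, 7, -5]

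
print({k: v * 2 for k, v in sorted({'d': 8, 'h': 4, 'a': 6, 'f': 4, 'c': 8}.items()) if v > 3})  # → {'a': 12, 'c': 16, 'd': 16, 'f': 8, 'h': 8}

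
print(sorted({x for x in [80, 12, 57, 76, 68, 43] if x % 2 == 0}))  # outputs [12, 68, 76, 80]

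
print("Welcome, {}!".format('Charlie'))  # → Welcome, Charlie!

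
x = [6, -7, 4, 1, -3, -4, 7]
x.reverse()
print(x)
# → [7, -4, -3, 1, 4, -7, 6]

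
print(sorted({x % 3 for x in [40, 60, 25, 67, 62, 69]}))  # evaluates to [0, 1, 2]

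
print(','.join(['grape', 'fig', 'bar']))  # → grape,fig,bar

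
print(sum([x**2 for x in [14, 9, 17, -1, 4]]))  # 583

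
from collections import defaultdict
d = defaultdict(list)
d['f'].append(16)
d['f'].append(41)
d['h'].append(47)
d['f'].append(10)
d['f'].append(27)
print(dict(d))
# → {'f': [16, 41, 10, 27], 'h': [47]}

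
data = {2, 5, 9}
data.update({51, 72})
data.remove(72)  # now {2, 5, 9, 51}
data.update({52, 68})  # {2, 5, 9, 51, 52, 68}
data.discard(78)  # {2, 5, 9, 51, 52, 68}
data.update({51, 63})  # {2, 5, 9, 51, 52, 63, 68}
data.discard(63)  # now {2, 5, 9, 51, 52, 68}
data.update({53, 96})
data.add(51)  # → {2, 5, 9, 51, 52, 53, 68, 96}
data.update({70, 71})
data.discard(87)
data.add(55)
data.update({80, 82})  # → {2, 5, 9, 51, 52, 53, 55, 68, 70, 71, 80, 82, 96}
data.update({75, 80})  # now {2, 5, 9, 51, 52, 53, 55, 68, 70, 71, 75, 80, 82, 96}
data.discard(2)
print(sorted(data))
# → [5, 9, 51, 52, 53, 55, 68, 70, 71, 75, 80, 82, 96]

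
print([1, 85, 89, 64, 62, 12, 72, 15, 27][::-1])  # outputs [27, 15, 72, 12, 62, 64, 89, 85, 1]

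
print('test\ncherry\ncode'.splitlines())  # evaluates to ['test', 'cherry', 'code']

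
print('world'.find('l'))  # 3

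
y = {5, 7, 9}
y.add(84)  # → {5, 7, 9, 84}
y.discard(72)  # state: {5, 7, 9, 84}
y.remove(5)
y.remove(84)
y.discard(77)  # {7, 9}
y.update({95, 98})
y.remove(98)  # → {7, 9, 95}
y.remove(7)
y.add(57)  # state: {9, 57, 95}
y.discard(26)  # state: {9, 57, 95}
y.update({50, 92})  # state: {9, 50, 57, 92, 95}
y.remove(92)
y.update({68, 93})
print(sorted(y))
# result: [9, 50, 57, 68, 93, 95]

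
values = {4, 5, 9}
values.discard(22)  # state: {4, 5, 9}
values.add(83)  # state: {4, 5, 9, 83}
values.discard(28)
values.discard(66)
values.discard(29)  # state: {4, 5, 9, 83}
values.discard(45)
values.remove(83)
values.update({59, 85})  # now {4, 5, 9, 59, 85}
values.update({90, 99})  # {4, 5, 9, 59, 85, 90, 99}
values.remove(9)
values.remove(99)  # {4, 5, 59, 85, 90}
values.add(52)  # {4, 5, 52, 59, 85, 90}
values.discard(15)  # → {4, 5, 52, 59, 85, 90}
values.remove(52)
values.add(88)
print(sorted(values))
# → [4, 5, 59, 85, 88, 90]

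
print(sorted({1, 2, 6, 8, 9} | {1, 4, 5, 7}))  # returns [1, 2, 4, 5, 6, 7, 8, 9]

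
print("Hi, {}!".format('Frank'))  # Hi, Frank!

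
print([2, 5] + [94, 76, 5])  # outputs [2, 5, 94, 76, 5]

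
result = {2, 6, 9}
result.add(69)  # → {2, 6, 9, 69}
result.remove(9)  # {2, 6, 69}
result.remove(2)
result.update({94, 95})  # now {6, 69, 94, 95}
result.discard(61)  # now {6, 69, 94, 95}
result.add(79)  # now {6, 69, 79, 94, 95}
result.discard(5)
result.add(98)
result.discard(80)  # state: {6, 69, 79, 94, 95, 98}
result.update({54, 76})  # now {6, 54, 69, 76, 79, 94, 95, 98}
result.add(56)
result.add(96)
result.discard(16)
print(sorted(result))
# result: [6, 54, 56, 69, 76, 79, 94, 95, 96, 98]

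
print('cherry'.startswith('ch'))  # True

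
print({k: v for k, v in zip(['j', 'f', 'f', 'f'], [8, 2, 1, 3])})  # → {'j': 8, 'f': 3}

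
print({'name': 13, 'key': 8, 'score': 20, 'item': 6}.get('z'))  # None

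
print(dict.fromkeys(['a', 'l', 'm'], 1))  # {'a': 1, 'l': 1, 'm': 1}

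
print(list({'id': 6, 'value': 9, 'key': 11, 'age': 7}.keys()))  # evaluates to ['id', 'value', 'key', 'age']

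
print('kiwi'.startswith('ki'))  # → True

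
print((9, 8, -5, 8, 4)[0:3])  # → (9, 8, -5)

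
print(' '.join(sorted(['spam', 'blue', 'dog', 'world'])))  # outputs blue dog spam world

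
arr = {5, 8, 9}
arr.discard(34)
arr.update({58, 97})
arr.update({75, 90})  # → {5, 8, 9, 58, 75, 90, 97}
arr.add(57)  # {5, 8, 9, 57, 58, 75, 90, 97}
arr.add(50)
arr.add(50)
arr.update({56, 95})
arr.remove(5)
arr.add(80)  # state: {8, 9, 50, 56, 57, 58, 75, 80, 90, 95, 97}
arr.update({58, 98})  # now {8, 9, 50, 56, 57, 58, 75, 80, 90, 95, 97, 98}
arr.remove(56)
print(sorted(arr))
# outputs [8, 9, 50, 57, 58, 75, 80, 90, 95, 97, 98]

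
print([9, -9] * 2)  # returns [9, -9, 9, -9]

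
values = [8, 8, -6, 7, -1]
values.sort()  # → [-6, -1, 7, 8, 8]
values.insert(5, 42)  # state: [-6, -1, 7, 8, 8, 42]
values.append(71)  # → [-6, -1, 7, 8, 8, 42, 71]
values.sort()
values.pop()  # 71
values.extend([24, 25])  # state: [-6, -1, 7, 8, 8, 42, 24, 25]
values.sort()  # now [-6, -1, 7, 8, 8, 24, 25, 42]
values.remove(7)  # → [-6, -1, 8, 8, 24, 25, 42]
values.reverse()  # [42, 25, 24, 8, 8, -1, -6]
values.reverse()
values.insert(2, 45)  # [-6, -1, 45, 8, 8, 24, 25, 42]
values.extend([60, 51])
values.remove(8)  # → [-6, -1, 45, 8, 24, 25, 42, 60, 51]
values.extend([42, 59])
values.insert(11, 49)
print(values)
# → [-6, -1, 45, 8, 24, 25, 42, 60, 51, 42, 59, 49]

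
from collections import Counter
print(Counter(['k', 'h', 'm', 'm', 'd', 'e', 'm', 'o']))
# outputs Counter({'m': 3, 'k': 1, 'h': 1, 'd': 1, 'e': 1, 'o': 1})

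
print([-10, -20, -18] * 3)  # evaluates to [-10, -20, -18, -10, -20, -18, -10, -20, -18]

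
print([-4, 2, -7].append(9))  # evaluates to None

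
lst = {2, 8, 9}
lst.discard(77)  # {2, 8, 9}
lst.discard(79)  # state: {2, 8, 9}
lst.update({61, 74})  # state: {2, 8, 9, 61, 74}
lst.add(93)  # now {2, 8, 9, 61, 74, 93}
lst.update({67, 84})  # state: {2, 8, 9, 61, 67, 74, 84, 93}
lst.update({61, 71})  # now {2, 8, 9, 61, 67, 71, 74, 84, 93}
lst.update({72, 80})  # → {2, 8, 9, 61, 67, 71, 72, 74, 80, 84, 93}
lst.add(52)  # {2, 8, 9, 52, 61, 67, 71, 72, 74, 80, 84, 93}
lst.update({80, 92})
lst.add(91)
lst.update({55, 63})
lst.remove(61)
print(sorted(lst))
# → [2, 8, 9, 52, 55, 63, 67, 71, 72, 74, 80, 84, 91, 92, 93]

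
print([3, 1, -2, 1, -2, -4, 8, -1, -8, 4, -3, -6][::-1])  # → [-6, -3, 4, -8, -1, 8, -4, -2, 1, -2, 1, 3]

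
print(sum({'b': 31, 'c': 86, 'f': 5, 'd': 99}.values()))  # 221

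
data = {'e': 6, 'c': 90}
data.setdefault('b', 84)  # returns 84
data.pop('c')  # 90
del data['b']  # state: {'e': 6}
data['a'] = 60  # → {'e': 6, 'a': 60}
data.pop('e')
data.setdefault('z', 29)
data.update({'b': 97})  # {'a': 60, 'z': 29, 'b': 97}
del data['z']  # {'a': 60, 'b': 97}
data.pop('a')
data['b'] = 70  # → {'b': 70}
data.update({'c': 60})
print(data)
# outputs {'b': 70, 'c': 60}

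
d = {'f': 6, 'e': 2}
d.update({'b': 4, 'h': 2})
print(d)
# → {'f': 6, 'e': 2, 'b': 4, 'h': 2}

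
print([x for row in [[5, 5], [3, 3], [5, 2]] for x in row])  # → [5, 5, 3, 3, 5, 2]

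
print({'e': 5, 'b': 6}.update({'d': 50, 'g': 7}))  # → None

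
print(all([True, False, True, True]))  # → False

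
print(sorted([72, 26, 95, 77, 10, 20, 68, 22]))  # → [10, 20, 22, 26, 68, 72, 77, 95]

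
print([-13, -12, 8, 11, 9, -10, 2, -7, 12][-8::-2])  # [-12]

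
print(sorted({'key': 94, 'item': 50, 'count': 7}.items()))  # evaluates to [('count', 7), ('item', 50), ('key', 94)]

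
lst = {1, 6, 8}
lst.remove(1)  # {6, 8}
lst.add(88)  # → {6, 8, 88}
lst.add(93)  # {6, 8, 88, 93}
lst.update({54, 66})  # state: {6, 8, 54, 66, 88, 93}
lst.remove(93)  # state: {6, 8, 54, 66, 88}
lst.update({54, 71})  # {6, 8, 54, 66, 71, 88}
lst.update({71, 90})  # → {6, 8, 54, 66, 71, 88, 90}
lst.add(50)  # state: {6, 8, 50, 54, 66, 71, 88, 90}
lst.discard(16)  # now {6, 8, 50, 54, 66, 71, 88, 90}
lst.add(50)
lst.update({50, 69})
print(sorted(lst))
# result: [6, 8, 50, 54, 66, 69, 71, 88, 90]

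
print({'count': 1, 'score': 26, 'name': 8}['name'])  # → 8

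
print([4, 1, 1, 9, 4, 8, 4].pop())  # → 4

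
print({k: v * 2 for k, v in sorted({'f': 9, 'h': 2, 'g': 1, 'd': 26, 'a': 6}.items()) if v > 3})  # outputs {'a': 12, 'd': 52, 'f': 18}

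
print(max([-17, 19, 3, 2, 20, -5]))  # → 20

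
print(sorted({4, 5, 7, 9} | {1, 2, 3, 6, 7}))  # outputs [1, 2, 3, 4, 5, 6, 7, 9]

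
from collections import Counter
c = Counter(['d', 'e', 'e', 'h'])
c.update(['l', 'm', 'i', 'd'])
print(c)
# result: Counter({'d': 2, 'e': 2, 'h': 1, 'l': 1, 'm': 1, 'i': 1})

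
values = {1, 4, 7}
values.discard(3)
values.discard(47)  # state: {1, 4, 7}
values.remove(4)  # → {1, 7}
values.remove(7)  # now {1}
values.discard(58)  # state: {1}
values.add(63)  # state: {1, 63}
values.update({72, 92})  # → {1, 63, 72, 92}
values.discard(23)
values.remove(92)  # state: {1, 63, 72}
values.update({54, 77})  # {1, 54, 63, 72, 77}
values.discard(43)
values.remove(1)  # {54, 63, 72, 77}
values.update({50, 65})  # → {50, 54, 63, 65, 72, 77}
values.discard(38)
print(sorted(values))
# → [50, 54, 63, 65, 72, 77]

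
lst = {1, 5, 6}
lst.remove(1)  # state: {5, 6}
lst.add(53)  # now {5, 6, 53}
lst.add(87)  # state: {5, 6, 53, 87}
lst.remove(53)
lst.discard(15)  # {5, 6, 87}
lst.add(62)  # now {5, 6, 62, 87}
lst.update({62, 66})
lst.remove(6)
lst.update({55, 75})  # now {5, 55, 62, 66, 75, 87}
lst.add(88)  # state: {5, 55, 62, 66, 75, 87, 88}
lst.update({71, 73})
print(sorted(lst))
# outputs [5, 55, 62, 66, 71, 73, 75, 87, 88]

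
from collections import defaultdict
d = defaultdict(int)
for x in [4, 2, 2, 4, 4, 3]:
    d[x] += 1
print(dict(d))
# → {4: 3, 2: 2, 3: 1}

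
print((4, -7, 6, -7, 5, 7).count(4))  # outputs 1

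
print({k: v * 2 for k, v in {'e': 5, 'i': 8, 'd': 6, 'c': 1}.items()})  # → {'e': 10, 'i': 16, 'd': 12, 'c': 2}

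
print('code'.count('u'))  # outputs 0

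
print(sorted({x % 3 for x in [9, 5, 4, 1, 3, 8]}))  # [0, 1, 2]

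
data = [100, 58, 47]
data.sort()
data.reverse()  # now [100, 58, 47]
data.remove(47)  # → [100, 58]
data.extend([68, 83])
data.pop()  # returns 83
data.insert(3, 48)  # [100, 58, 68, 48]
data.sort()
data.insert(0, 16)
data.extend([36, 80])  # [16, 48, 58, 68, 100, 36, 80]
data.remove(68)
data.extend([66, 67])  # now [16, 48, 58, 100, 36, 80, 66, 67]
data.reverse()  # [67, 66, 80, 36, 100, 58, 48, 16]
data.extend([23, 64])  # [67, 66, 80, 36, 100, 58, 48, 16, 23, 64]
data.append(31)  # [67, 66, 80, 36, 100, 58, 48, 16, 23, 64, 31]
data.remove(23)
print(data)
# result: [67, 66, 80, 36, 100, 58, 48, 16, 64, 31]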